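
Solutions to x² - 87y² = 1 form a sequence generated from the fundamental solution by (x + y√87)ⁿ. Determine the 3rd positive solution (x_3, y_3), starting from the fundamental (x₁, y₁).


Step 1: Find the fundamental solution (x₁, y₁) of x² - 87y² = 1.
  Expand √87 as a continued fraction. a₀ = ⌊√87⌋ = 9; iterate m_{k+1} = d_k·a_k − m_k, d_{k+1} = (87 − m_{k+1}²)/d_k, a_{k+1} = ⌊(a₀ + m_{k+1})/d_{k+1}⌋ (starting m₀ = 0, d₀ = 1), with convergents p_k = a_k·p_{k-1} + p_{k-2}, q_k = a_k·q_{k-1} + q_{k-2} (p₋₁ = 1, q₋₁ = 0):
  k = 0: a₀ = 9; p₀/q₀ = 9/1; p₀² − 87·q₀² = 81 − 87 = -6.
  k = 1: m = 9, d = 6, a = ⌊(9 + 9)/6⌋ = 3; p/q = (3·9 + 1)/(3·1 + 0) = 28/3; p² − 87·q² = 784 − 783 = 1.
  The first convergent with p² − 87·q² = 1 gives the fundamental solution (x₁, y₁) = (28, 3).
Step 2: Apply the recurrence (x_{n+1}, y_{n+1}) = (x₁x_n + 87y₁y_n, x₁y_n + y₁x_n) repeatedly.
  From (x_1, y_1) = (28, 3): x_2 = 28·28 + 87·3·3 = 1567; y_2 = 28·3 + 3·28 = 168.
  From (x_2, y_2) = (1567, 168): x_3 = 28·1567 + 87·3·168 = 87724; y_3 = 28·168 + 3·1567 = 9405.
Step 3: Verify x_3² - 87·y_3² = 7695500176 - 7695500175 = 1 (should be 1). ✓

(x_1, y_1) = (28, 3); (x_3, y_3) = (87724, 9405).


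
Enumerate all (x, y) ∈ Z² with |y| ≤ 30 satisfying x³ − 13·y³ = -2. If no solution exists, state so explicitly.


The equation is x³ - 13y³ = -2. For fixed y, x³ = 13·y³ − 2, so a solution requires the RHS to be a perfect cube.
Strategy: iterate y from -30 to 30, compute RHS = 13·y³ − 2, and check whether it is a (positive or negative) perfect cube.
Check small values of y:
  y = 0: RHS = -2 is not a perfect cube.
  y = 1: RHS = 11 is not a perfect cube.
  y = -1: RHS = -15 is not a perfect cube.
  y = 2: RHS = 102 is not a perfect cube.
  y = -2: RHS = -106 is not a perfect cube.
  y = 3: RHS = 349 is not a perfect cube.
  y = -3: RHS = -353 is not a perfect cube.
Continuing the search up to |y| = 30 finds no solutions either.
No (x, y) in the scanned range satisfies the equation.

No integer solutions with |y| ≤ 30.


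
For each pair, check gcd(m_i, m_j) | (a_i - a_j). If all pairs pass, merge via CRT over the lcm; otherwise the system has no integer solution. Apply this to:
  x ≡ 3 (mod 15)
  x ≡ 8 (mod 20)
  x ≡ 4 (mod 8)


Moduli 15, 20, 8 are not pairwise coprime, so CRT works modulo lcm(m_i) when all pairwise compatibility conditions hold.
Pairwise compatibility: gcd(m_i, m_j) must divide a_i - a_j for every pair.
Merge one congruence at a time:
  Start: x ≡ 3 (mod 15).
  Combine with x ≡ 8 (mod 20): gcd(15, 20) = 5; 8 - 3 = 5, which IS divisible by 5, so compatible.
    Write x = 3 + 15·t and substitute into x ≡ 8 (mod 20): 15·t ≡ 8 − 3 = 5 (mod 20).
    Divide the congruence (and modulus) by g = 5: 3·t ≡ 1 (mod 4).
    The inverse of 3 mod 4 is 3 (since 3·3 = 9 = 2·4 + 1), so t ≡ 3·1 = 3 ≡ 3 (mod 4).
    Then x = 3 + 15·3 = 48, valid modulo lcm(15, 20) = 60: x ≡ 48 (mod 60).
  Combine with x ≡ 4 (mod 8): gcd(60, 8) = 4; 4 - 48 = -44, which IS divisible by 4, so compatible.
    Write x = 48 + 60·t and substitute into x ≡ 4 (mod 8): 60·t ≡ 4 − 48 = -44 (mod 8).
    Divide the congruence (and modulus) by g = 4: 15·t ≡ -11 (mod 2).
    Reduce coefficients mod 2: 1·t ≡ 1 (mod 2).
    So t ≡ 1 (mod 2).
    Then x = 48 + 60·1 = 108, valid modulo lcm(60, 8) = 120: x ≡ 108 (mod 120).
Verify: 108 mod 15 = 3, 108 mod 20 = 8, 108 mod 8 = 4.

x ≡ 108 (mod 120).


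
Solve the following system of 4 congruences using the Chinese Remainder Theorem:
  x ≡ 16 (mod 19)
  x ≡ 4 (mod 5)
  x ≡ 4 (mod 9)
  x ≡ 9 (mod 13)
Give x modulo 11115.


Product of moduli M = 19 · 5 · 9 · 13 = 11115.
Merge one congruence at a time:
  Start: x ≡ 16 (mod 19).
  Combine with x ≡ 4 (mod 5); new modulus lcm = 95.
    Write x = 16 + 19·t and substitute into x ≡ 4 (mod 5): 19·t ≡ 4 − 16 = -12 (mod 5).
    Reduce coefficients mod 5: 4·t ≡ 3 (mod 5).
    The inverse of 4 mod 5 is 4 (since 4·4 = 16 = 3·5 + 1), so t ≡ 4·3 = 12 ≡ 2 (mod 5).
    Then x = 16 + 19·2 = 54, valid modulo lcm(19, 5) = 95: x ≡ 54 (mod 95).
  Combine with x ≡ 4 (mod 9); new modulus lcm = 855.
    Write x = 54 + 95·t and substitute into x ≡ 4 (mod 9): 95·t ≡ 4 − 54 = -50 (mod 9).
    Reduce coefficients mod 9: 5·t ≡ 4 (mod 9).
    The inverse of 5 mod 9 is 2 (since 5·2 = 10 = 1·9 + 1), so t ≡ 2·4 = 8 ≡ 8 (mod 9).
    Then x = 54 + 95·8 = 814, valid modulo lcm(95, 9) = 855: x ≡ 814 (mod 855).
  Combine with x ≡ 9 (mod 13); new modulus lcm = 11115.
    Write x = 814 + 855·t and substitute into x ≡ 9 (mod 13): 855·t ≡ 9 − 814 = -805 (mod 13).
    Reduce coefficients mod 13: 10·t ≡ 1 (mod 13).
    The inverse of 10 mod 13 is 4 (since 10·4 = 40 = 3·13 + 1), so t ≡ 4·1 = 4 ≡ 4 (mod 13).
    Then x = 814 + 855·4 = 4234, valid modulo lcm(855, 13) = 11115: x ≡ 4234 (mod 11115).
Verify against each original: 4234 mod 19 = 16, 4234 mod 5 = 4, 4234 mod 9 = 4, 4234 mod 13 = 9.

x ≡ 4234 (mod 11115).


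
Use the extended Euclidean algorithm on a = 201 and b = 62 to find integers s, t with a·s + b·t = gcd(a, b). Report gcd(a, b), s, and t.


Euclidean algorithm on (201, 62) — divide until remainder is 0:
  201 = 3 · 62 + 15
  62 = 4 · 15 + 2
  15 = 7 · 2 + 1
  2 = 2 · 1 + 0
gcd(201, 62) = 1.
Track Bezout coefficients alongside the remainders: start with r₀ = 201 = a·1 + b·0 (s = 1, t = 0) and r₁ = 62 = a·0 + b·1 (s = 0, t = 1); each new remainder r_{k+1} = r_{k-1} − q_k·r_k inherits s_{k+1} = s_{k-1} − q_k·s_k, t_{k+1} = t_{k-1} − q_k·t_k, so r_k = a·s_k + b·t_k at every step:
  q = 3: r = 15, s = 1 − 3·0 = 1, t = 0 − 3·1 = -3  (check: 201·1 + 62·(-3) = 15)
  q = 4: r = 2, s = 0 − 4·1 = -4, t = 1 − 4·(-3) = 13  (check: 201·(-4) + 62·13 = 2)
  q = 7: r = 1, s = 1 − 7·(-4) = 29, t = -3 − 7·13 = -94  (check: 201·29 + 62·(-94) = 1)
The row with r = 1 (the gcd) gives the Bezout coefficients s = 29, t = -94.
Result: 201 · (29) + 62 · (-94) = 1.

gcd(201, 62) = 1; s = 29, t = -94 (check: 201·29 + 62·(-94) = 1).


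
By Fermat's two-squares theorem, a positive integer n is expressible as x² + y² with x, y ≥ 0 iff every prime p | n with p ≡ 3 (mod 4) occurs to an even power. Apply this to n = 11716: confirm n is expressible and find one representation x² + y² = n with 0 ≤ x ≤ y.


Step 1: Factor n = 11716 = 2^2 · 29 · 101.
Step 2: Check the mod-4 condition on each prime factor: 2 = 2 (special); 29 ≡ 1 (mod 4), exponent 1; 101 ≡ 1 (mod 4), exponent 1.
All primes ≡ 3 (mod 4) appear to even exponent (or don't appear), so by the two-squares theorem n IS expressible as a sum of two squares.
Step 3: Build a representation. Group n = k² · m with k = 2 and m = 29 · 101 = 2929 (a product of primes ≡ 1 (mod 4)); a representation of m scales to one of n via (k·x)² + (k·y)² = k²(x² + y²). Each prime p ≡ 1 (mod 4) is itself a sum of two squares; find a² by testing p − a² for a perfect square:
  29: 29 − 1² = 28, 29 − 2² = 25 = 5² ⇒ 29 = 2² + 5².
  101: 101 − 1² = 100 = 10² ⇒ 101 = 1² + 10².
  Combine using the Brahmagupta–Fibonacci identity (a² + b²)(c² + d²) = (ac − bd)² + (ad + bc)² = (ac + bd)² + (ad − bc)²:
  29 · 101 = 2929: from (2² + 5²)(1² + 10²), take (2·1 − 5·10, 2·10 + 5·1) = (2 − 50, 20 + 5) = (-48, 25); dropping signs (only squares matter) gives (48, 25); check 48² + 25² = 2304 + 625 = 2929 ✓.
  Scale by k = 2: (2·48, 2·25) = (96, 50).
Step 4: Order so x ≤ y and verify: 50² + 96² = 2500 + 9216 = 11716 = n. ✓

n = 11716 = 50² + 96² (one valid representation with x ≤ y).


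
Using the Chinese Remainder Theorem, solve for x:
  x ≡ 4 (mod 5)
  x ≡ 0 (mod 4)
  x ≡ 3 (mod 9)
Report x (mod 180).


Moduli 5, 4, 9 are pairwise coprime; by CRT there is a unique solution modulo M = 5 · 4 · 9 = 180.
Solve pairwise, accumulating the modulus:
  Start with x ≡ 4 (mod 5).
  Combine with x ≡ 0 (mod 4): since gcd(5, 4) = 1, we get a unique residue mod 20.
    Write x = 4 + 5·t and substitute into x ≡ 0 (mod 4): 5·t ≡ 0 − 4 = -4 (mod 4).
    Reduce coefficients mod 4: 1·t ≡ 0 (mod 4).
    So t ≡ 0 (mod 4).
    Then x = 4 + 5·0 = 4, valid modulo lcm(5, 4) = 20: x ≡ 4 (mod 20).
  Combine with x ≡ 3 (mod 9): since gcd(20, 9) = 1, we get a unique residue mod 180.
    Write x = 4 + 20·t and substitute into x ≡ 3 (mod 9): 20·t ≡ 3 − 4 = -1 (mod 9).
    Reduce coefficients mod 9: 2·t ≡ 8 (mod 9).
    The inverse of 2 mod 9 is 5 (since 2·5 = 10 = 1·9 + 1), so t ≡ 5·8 = 40 ≡ 4 (mod 9).
    Then x = 4 + 20·4 = 84, valid modulo lcm(20, 9) = 180: x ≡ 84 (mod 180).
Verify: 84 mod 5 = 4 ✓, 84 mod 4 = 0 ✓, 84 mod 9 = 3 ✓.

x ≡ 84 (mod 180).


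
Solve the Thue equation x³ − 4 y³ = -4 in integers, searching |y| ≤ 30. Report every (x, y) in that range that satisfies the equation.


The equation is x³ - 4y³ = -4. For fixed y, x³ = 4·y³ − 4, so a solution requires the RHS to be a perfect cube.
Strategy: iterate y from -30 to 30, compute RHS = 4·y³ − 4, and check whether it is a (positive or negative) perfect cube.
Check small values of y:
  y = 0: RHS = -4 is not a perfect cube.
  y = 1: RHS = 0 = (0)³ ⇒ x = 0 works.
  y = -1: RHS = -8 = (-2)³ ⇒ x = -2 works.
  y = 2: RHS = 28 is not a perfect cube.
  y = -2: RHS = -36 is not a perfect cube.
  y = 3: RHS = 104 is not a perfect cube.
  y = -3: RHS = -112 is not a perfect cube.
Continuing the search up to |y| = 30 finds no further solutions beyond those listed.
Collected solutions: (0, 1), (-2, -1).

Solutions (with |y| ≤ 30): (0, 1), (-2, -1).


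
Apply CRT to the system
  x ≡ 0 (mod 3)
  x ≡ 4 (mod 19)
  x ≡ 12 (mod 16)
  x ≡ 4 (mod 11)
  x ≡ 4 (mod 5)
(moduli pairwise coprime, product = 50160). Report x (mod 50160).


Product of moduli M = 3 · 19 · 16 · 11 · 5 = 50160.
Merge one congruence at a time:
  Start: x ≡ 0 (mod 3).
  Combine with x ≡ 4 (mod 19); new modulus lcm = 57.
    Write x = 0 + 3·t and substitute into x ≡ 4 (mod 19): 3·t ≡ 4 − 0 = 4 (mod 19).
    The inverse of 3 mod 19 is 13 (since 3·13 = 39 = 2·19 + 1), so t ≡ 13·4 = 52 ≡ 14 (mod 19).
    Then x = 0 + 3·14 = 42, valid modulo lcm(3, 19) = 57: x ≡ 42 (mod 57).
  Combine with x ≡ 12 (mod 16); new modulus lcm = 912.
    Write x = 42 + 57·t and substitute into x ≡ 12 (mod 16): 57·t ≡ 12 − 42 = -30 (mod 16).
    Reduce coefficients mod 16: 9·t ≡ 2 (mod 16).
    The inverse of 9 mod 16 is 9 (since 9·9 = 81 = 5·16 + 1), so t ≡ 9·2 = 18 ≡ 2 (mod 16).
    Then x = 42 + 57·2 = 156, valid modulo lcm(57, 16) = 912: x ≡ 156 (mod 912).
  Combine with x ≡ 4 (mod 11); new modulus lcm = 10032.
    Write x = 156 + 912·t and substitute into x ≡ 4 (mod 11): 912·t ≡ 4 − 156 = -152 (mod 11).
    Reduce coefficients mod 11: 10·t ≡ 2 (mod 11).
    The inverse of 10 mod 11 is 10 (since 10·10 = 100 = 9·11 + 1), so t ≡ 10·2 = 20 ≡ 9 (mod 11).
    Then x = 156 + 912·9 = 8364, valid modulo lcm(912, 11) = 10032: x ≡ 8364 (mod 10032).
  Combine with x ≡ 4 (mod 5); new modulus lcm = 50160.
    Write x = 8364 + 10032·t and substitute into x ≡ 4 (mod 5): 10032·t ≡ 4 − 8364 = -8360 (mod 5).
    Reduce coefficients mod 5: 2·t ≡ 0 (mod 5).
    The inverse of 2 mod 5 is 3 (since 2·3 = 6 = 1·5 + 1), so t ≡ 3·0 = 0 ≡ 0 (mod 5).
    Then x = 8364 + 10032·0 = 8364, valid modulo lcm(10032, 5) = 50160: x ≡ 8364 (mod 50160).
Verify against each original: 8364 mod 3 = 0, 8364 mod 19 = 4, 8364 mod 16 = 12, 8364 mod 11 = 4, 8364 mod 5 = 4.

x ≡ 8364 (mod 50160).


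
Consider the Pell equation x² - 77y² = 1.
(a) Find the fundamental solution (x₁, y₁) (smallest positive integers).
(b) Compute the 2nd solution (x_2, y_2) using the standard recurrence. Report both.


Step 1: Find the fundamental solution (x₁, y₁) of x² - 77y² = 1.
  Expand √77 as a continued fraction. a₀ = ⌊√77⌋ = 8; iterate m_{k+1} = d_k·a_k − m_k, d_{k+1} = (77 − m_{k+1}²)/d_k, a_{k+1} = ⌊(a₀ + m_{k+1})/d_{k+1}⌋ (starting m₀ = 0, d₀ = 1), with convergents p_k = a_k·p_{k-1} + p_{k-2}, q_k = a_k·q_{k-1} + q_{k-2} (p₋₁ = 1, q₋₁ = 0):
  k = 0: a₀ = 8; p₀/q₀ = 8/1; p₀² − 77·q₀² = 64 − 77 = -13.
  k = 1: m = 8, d = 13, a = ⌊(8 + 8)/13⌋ = 1; p/q = (1·8 + 1)/(1·1 + 0) = 9/1; p² − 77·q² = 81 − 77 = 4.
  k = 2: m = 5, d = 4, a = ⌊(8 + 5)/4⌋ = 3; p/q = (3·9 + 8)/(3·1 + 1) = 35/4; p² − 77·q² = 1225 − 1232 = -7.
  k = 3: m = 7, d = 7, a = ⌊(8 + 7)/7⌋ = 2; p/q = (2·35 + 9)/(2·4 + 1) = 79/9; p² − 77·q² = 6241 − 6237 = 4.
  k = 4: m = 7, d = 4, a = ⌊(8 + 7)/4⌋ = 3; p/q = (3·79 + 35)/(3·9 + 4) = 272/31; p² − 77·q² = 73984 − 73997 = -13.
  k = 5: m = 5, d = 13, a = ⌊(8 + 5)/13⌋ = 1; p/q = (1·272 + 79)/(1·31 + 9) = 351/40; p² − 77·q² = 123201 − 123200 = 1.
  The first convergent with p² − 77·q² = 1 gives the fundamental solution (x₁, y₁) = (351, 40).
Step 2: Apply the recurrence (x_{n+1}, y_{n+1}) = (x₁x_n + 77y₁y_n, x₁y_n + y₁x_n) repeatedly.
  From (x_1, y_1) = (351, 40): x_2 = 351·351 + 77·40·40 = 246401; y_2 = 351·40 + 40·351 = 28080.
Step 3: Verify x_2² - 77·y_2² = 60713452801 - 60713452800 = 1 (should be 1). ✓

(x_1, y_1) = (351, 40); (x_2, y_2) = (246401, 28080).


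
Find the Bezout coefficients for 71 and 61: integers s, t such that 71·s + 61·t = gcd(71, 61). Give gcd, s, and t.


Euclidean algorithm on (71, 61) — divide until remainder is 0:
  71 = 1 · 61 + 10
  61 = 6 · 10 + 1
  10 = 10 · 1 + 0
gcd(71, 61) = 1.
Track Bezout coefficients alongside the remainders: start with r₀ = 71 = a·1 + b·0 (s = 1, t = 0) and r₁ = 61 = a·0 + b·1 (s = 0, t = 1); each new remainder r_{k+1} = r_{k-1} − q_k·r_k inherits s_{k+1} = s_{k-1} − q_k·s_k, t_{k+1} = t_{k-1} − q_k·t_k, so r_k = a·s_k + b·t_k at every step:
  q = 1: r = 10, s = 1 − 1·0 = 1, t = 0 − 1·1 = -1  (check: 71·1 + 61·(-1) = 10)
  q = 6: r = 1, s = 0 − 6·1 = -6, t = 1 − 6·(-1) = 7  (check: 71·(-6) + 61·7 = 1)
The row with r = 1 (the gcd) gives the Bezout coefficients s = -6, t = 7.
Result: 71 · (-6) + 61 · (7) = 1.

gcd(71, 61) = 1; s = -6, t = 7 (check: 71·(-6) + 61·7 = 1).


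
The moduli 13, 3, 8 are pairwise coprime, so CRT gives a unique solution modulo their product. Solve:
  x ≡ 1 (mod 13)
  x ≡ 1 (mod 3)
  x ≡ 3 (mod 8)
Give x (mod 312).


Moduli 13, 3, 8 are pairwise coprime; by CRT there is a unique solution modulo M = 13 · 3 · 8 = 312.
Solve pairwise, accumulating the modulus:
  Start with x ≡ 1 (mod 13).
  Combine with x ≡ 1 (mod 3): since gcd(13, 3) = 1, we get a unique residue mod 39.
    Write x = 1 + 13·t and substitute into x ≡ 1 (mod 3): 13·t ≡ 1 − 1 = 0 (mod 3).
    Reduce coefficients mod 3: 1·t ≡ 0 (mod 3).
    So t ≡ 0 (mod 3).
    Then x = 1 + 13·0 = 1, valid modulo lcm(13, 3) = 39: x ≡ 1 (mod 39).
  Combine with x ≡ 3 (mod 8): since gcd(39, 8) = 1, we get a unique residue mod 312.
    Write x = 1 + 39·t and substitute into x ≡ 3 (mod 8): 39·t ≡ 3 − 1 = 2 (mod 8).
    Reduce coefficients mod 8: 7·t ≡ 2 (mod 8).
    The inverse of 7 mod 8 is 7 (since 7·7 = 49 = 6·8 + 1), so t ≡ 7·2 = 14 ≡ 6 (mod 8).
    Then x = 1 + 39·6 = 235, valid modulo lcm(39, 8) = 312: x ≡ 235 (mod 312).
Verify: 235 mod 13 = 1 ✓, 235 mod 3 = 1 ✓, 235 mod 8 = 3 ✓.

x ≡ 235 (mod 312).


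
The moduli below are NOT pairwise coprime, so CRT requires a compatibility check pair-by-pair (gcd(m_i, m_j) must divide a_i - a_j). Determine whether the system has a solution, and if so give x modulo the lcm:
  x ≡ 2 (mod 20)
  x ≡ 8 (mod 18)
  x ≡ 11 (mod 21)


Moduli 20, 18, 21 are not pairwise coprime, so CRT works modulo lcm(m_i) when all pairwise compatibility conditions hold.
Pairwise compatibility: gcd(m_i, m_j) must divide a_i - a_j for every pair.
Merge one congruence at a time:
  Start: x ≡ 2 (mod 20).
  Combine with x ≡ 8 (mod 18): gcd(20, 18) = 2; 8 - 2 = 6, which IS divisible by 2, so compatible.
    Write x = 2 + 20·t and substitute into x ≡ 8 (mod 18): 20·t ≡ 8 − 2 = 6 (mod 18).
    Divide the congruence (and modulus) by g = 2: 10·t ≡ 3 (mod 9).
    Reduce coefficients mod 9: 1·t ≡ 3 (mod 9).
    So t ≡ 3 (mod 9).
    Then x = 2 + 20·3 = 62, valid modulo lcm(20, 18) = 180: x ≡ 62 (mod 180).
  Combine with x ≡ 11 (mod 21): gcd(180, 21) = 3; 11 - 62 = -51, which IS divisible by 3, so compatible.
    Write x = 62 + 180·t and substitute into x ≡ 11 (mod 21): 180·t ≡ 11 − 62 = -51 (mod 21).
    Divide the congruence (and modulus) by g = 3: 60·t ≡ -17 (mod 7).
    Reduce coefficients mod 7: 4·t ≡ 4 (mod 7).
    The inverse of 4 mod 7 is 2 (since 4·2 = 8 = 1·7 + 1), so t ≡ 2·4 = 8 ≡ 1 (mod 7).
    Then x = 62 + 180·1 = 242, valid modulo lcm(180, 21) = 1260: x ≡ 242 (mod 1260).
Verify: 242 mod 20 = 2, 242 mod 18 = 8, 242 mod 21 = 11.

x ≡ 242 (mod 1260).


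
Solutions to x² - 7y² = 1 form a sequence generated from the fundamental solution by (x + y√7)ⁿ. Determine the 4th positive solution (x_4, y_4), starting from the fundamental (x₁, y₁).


Step 1: Find the fundamental solution (x₁, y₁) of x² - 7y² = 1.
  Expand √7 as a continued fraction. a₀ = ⌊√7⌋ = 2; iterate m_{k+1} = d_k·a_k − m_k, d_{k+1} = (7 − m_{k+1}²)/d_k, a_{k+1} = ⌊(a₀ + m_{k+1})/d_{k+1}⌋ (starting m₀ = 0, d₀ = 1), with convergents p_k = a_k·p_{k-1} + p_{k-2}, q_k = a_k·q_{k-1} + q_{k-2} (p₋₁ = 1, q₋₁ = 0):
  k = 0: a₀ = 2; p₀/q₀ = 2/1; p₀² − 7·q₀² = 4 − 7 = -3.
  k = 1: m = 2, d = 3, a = ⌊(2 + 2)/3⌋ = 1; p/q = (1·2 + 1)/(1·1 + 0) = 3/1; p² − 7·q² = 9 − 7 = 2.
  k = 2: m = 1, d = 2, a = ⌊(2 + 1)/2⌋ = 1; p/q = (1·3 + 2)/(1·1 + 1) = 5/2; p² − 7·q² = 25 − 28 = -3.
  k = 3: m = 1, d = 3, a = ⌊(2 + 1)/3⌋ = 1; p/q = (1·5 + 3)/(1·2 + 1) = 8/3; p² − 7·q² = 64 − 63 = 1.
  The first convergent with p² − 7·q² = 1 gives the fundamental solution (x₁, y₁) = (8, 3).
Step 2: Apply the recurrence (x_{n+1}, y_{n+1}) = (x₁x_n + 7y₁y_n, x₁y_n + y₁x_n) repeatedly.
  From (x_1, y_1) = (8, 3): x_2 = 8·8 + 7·3·3 = 127; y_2 = 8·3 + 3·8 = 48.
  From (x_2, y_2) = (127, 48): x_3 = 8·127 + 7·3·48 = 2024; y_3 = 8·48 + 3·127 = 765.
  From (x_3, y_3) = (2024, 765): x_4 = 8·2024 + 7·3·765 = 32257; y_4 = 8·765 + 3·2024 = 12192.
Step 3: Verify x_4² - 7·y_4² = 1040514049 - 1040514048 = 1 (should be 1). ✓

(x_1, y_1) = (8, 3); (x_4, y_4) = (32257, 12192).


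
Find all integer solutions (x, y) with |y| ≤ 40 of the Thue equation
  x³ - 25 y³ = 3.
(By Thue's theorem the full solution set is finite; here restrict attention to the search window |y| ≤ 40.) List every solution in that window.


The equation is x³ - 25y³ = 3. For fixed y, x³ = 25·y³ + 3, so a solution requires the RHS to be a perfect cube.
Strategy: iterate y from -40 to 40, compute RHS = 25·y³ + 3, and check whether it is a (positive or negative) perfect cube.
Check small values of y:
  y = 0: RHS = 3 is not a perfect cube.
  y = 1: RHS = 28 is not a perfect cube.
  y = -1: RHS = -22 is not a perfect cube.
  y = 2: RHS = 203 is not a perfect cube.
  y = -2: RHS = -197 is not a perfect cube.
  y = 3: RHS = 678 is not a perfect cube.
  y = -3: RHS = -672 is not a perfect cube.
Continuing the search up to |y| = 40 finds no solutions either.
No (x, y) in the scanned range satisfies the equation.

No integer solutions with |y| ≤ 40.


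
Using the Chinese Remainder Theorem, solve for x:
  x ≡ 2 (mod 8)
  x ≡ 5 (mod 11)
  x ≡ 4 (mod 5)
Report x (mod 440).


Moduli 8, 11, 5 are pairwise coprime; by CRT there is a unique solution modulo M = 8 · 11 · 5 = 440.
Solve pairwise, accumulating the modulus:
  Start with x ≡ 2 (mod 8).
  Combine with x ≡ 5 (mod 11): since gcd(8, 11) = 1, we get a unique residue mod 88.
    Write x = 2 + 8·t and substitute into x ≡ 5 (mod 11): 8·t ≡ 5 − 2 = 3 (mod 11).
    The inverse of 8 mod 11 is 7 (since 8·7 = 56 = 5·11 + 1), so t ≡ 7·3 = 21 ≡ 10 (mod 11).
    Then x = 2 + 8·10 = 82, valid modulo lcm(8, 11) = 88: x ≡ 82 (mod 88).
  Combine with x ≡ 4 (mod 5): since gcd(88, 5) = 1, we get a unique residue mod 440.
    Write x = 82 + 88·t and substitute into x ≡ 4 (mod 5): 88·t ≡ 4 − 82 = -78 (mod 5).
    Reduce coefficients mod 5: 3·t ≡ 2 (mod 5).
    The inverse of 3 mod 5 is 2 (since 3·2 = 6 = 1·5 + 1), so t ≡ 2·2 = 4 ≡ 4 (mod 5).
    Then x = 82 + 88·4 = 434, valid modulo lcm(88, 5) = 440: x ≡ 434 (mod 440).
Verify: 434 mod 8 = 2 ✓, 434 mod 11 = 5 ✓, 434 mod 5 = 4 ✓.

x ≡ 434 (mod 440).


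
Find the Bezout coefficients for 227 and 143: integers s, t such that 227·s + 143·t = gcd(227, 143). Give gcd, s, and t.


Euclidean algorithm on (227, 143) — divide until remainder is 0:
  227 = 1 · 143 + 84
  143 = 1 · 84 + 59
  84 = 1 · 59 + 25
  59 = 2 · 25 + 9
  25 = 2 · 9 + 7
  9 = 1 · 7 + 2
  7 = 3 · 2 + 1
  2 = 2 · 1 + 0
gcd(227, 143) = 1.
Track Bezout coefficients alongside the remainders: start with r₀ = 227 = a·1 + b·0 (s = 1, t = 0) and r₁ = 143 = a·0 + b·1 (s = 0, t = 1); each new remainder r_{k+1} = r_{k-1} − q_k·r_k inherits s_{k+1} = s_{k-1} − q_k·s_k, t_{k+1} = t_{k-1} − q_k·t_k, so r_k = a·s_k + b·t_k at every step:
  q = 1: r = 84, s = 1 − 1·0 = 1, t = 0 − 1·1 = -1  (check: 227·1 + 143·(-1) = 84)
  q = 1: r = 59, s = 0 − 1·1 = -1, t = 1 − 1·(-1) = 2  (check: 227·(-1) + 143·2 = 59)
  q = 1: r = 25, s = 1 − 1·(-1) = 2, t = -1 − 1·2 = -3  (check: 227·2 + 143·(-3) = 25)
  q = 2: r = 9, s = -1 − 2·2 = -5, t = 2 − 2·(-3) = 8  (check: 227·(-5) + 143·8 = 9)
  q = 2: r = 7, s = 2 − 2·(-5) = 12, t = -3 − 2·8 = -19  (check: 227·12 + 143·(-19) = 7)
  q = 1: r = 2, s = -5 − 1·12 = -17, t = 8 − 1·(-19) = 27  (check: 227·(-17) + 143·27 = 2)
  q = 3: r = 1, s = 12 − 3·(-17) = 63, t = -19 − 3·27 = -100  (check: 227·63 + 143·(-100) = 1)
The row with r = 1 (the gcd) gives the Bezout coefficients s = 63, t = -100.
Result: 227 · (63) + 143 · (-100) = 1.

gcd(227, 143) = 1; s = 63, t = -100 (check: 227·63 + 143·(-100) = 1).


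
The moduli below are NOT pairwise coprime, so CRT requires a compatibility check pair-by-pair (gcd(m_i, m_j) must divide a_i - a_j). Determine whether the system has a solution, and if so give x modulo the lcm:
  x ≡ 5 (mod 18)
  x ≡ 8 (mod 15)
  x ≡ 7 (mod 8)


Moduli 18, 15, 8 are not pairwise coprime, so CRT works modulo lcm(m_i) when all pairwise compatibility conditions hold.
Pairwise compatibility: gcd(m_i, m_j) must divide a_i - a_j for every pair.
Merge one congruence at a time:
  Start: x ≡ 5 (mod 18).
  Combine with x ≡ 8 (mod 15): gcd(18, 15) = 3; 8 - 5 = 3, which IS divisible by 3, so compatible.
    Write x = 5 + 18·t and substitute into x ≡ 8 (mod 15): 18·t ≡ 8 − 5 = 3 (mod 15).
    Divide the congruence (and modulus) by g = 3: 6·t ≡ 1 (mod 5).
    Reduce coefficients mod 5: 1·t ≡ 1 (mod 5).
    So t ≡ 1 (mod 5).
    Then x = 5 + 18·1 = 23, valid modulo lcm(18, 15) = 90: x ≡ 23 (mod 90).
  Combine with x ≡ 7 (mod 8): gcd(90, 8) = 2; 7 - 23 = -16, which IS divisible by 2, so compatible.
    Write x = 23 + 90·t and substitute into x ≡ 7 (mod 8): 90·t ≡ 7 − 23 = -16 (mod 8).
    Divide the congruence (and modulus) by g = 2: 45·t ≡ -8 (mod 4).
    Reduce coefficients mod 4: 1·t ≡ 0 (mod 4).
    So t ≡ 0 (mod 4).
    Then x = 23 + 90·0 = 23, valid modulo lcm(90, 8) = 360: x ≡ 23 (mod 360).
Verify: 23 mod 18 = 5, 23 mod 15 = 8, 23 mod 8 = 7.

x ≡ 23 (mod 360).


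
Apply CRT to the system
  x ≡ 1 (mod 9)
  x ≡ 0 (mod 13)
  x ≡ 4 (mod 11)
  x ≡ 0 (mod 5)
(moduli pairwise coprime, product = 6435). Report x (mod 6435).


Product of moduli M = 9 · 13 · 11 · 5 = 6435.
Merge one congruence at a time:
  Start: x ≡ 1 (mod 9).
  Combine with x ≡ 0 (mod 13); new modulus lcm = 117.
    Write x = 1 + 9·t and substitute into x ≡ 0 (mod 13): 9·t ≡ 0 − 1 = -1 (mod 13).
    Reduce coefficients mod 13: 9·t ≡ 12 (mod 13).
    The inverse of 9 mod 13 is 3 (since 9·3 = 27 = 2·13 + 1), so t ≡ 3·12 = 36 ≡ 10 (mod 13).
    Then x = 1 + 9·10 = 91, valid modulo lcm(9, 13) = 117: x ≡ 91 (mod 117).
  Combine with x ≡ 4 (mod 11); new modulus lcm = 1287.
    Write x = 91 + 117·t and substitute into x ≡ 4 (mod 11): 117·t ≡ 4 − 91 = -87 (mod 11).
    Reduce coefficients mod 11: 7·t ≡ 1 (mod 11).
    The inverse of 7 mod 11 is 8 (since 7·8 = 56 = 5·11 + 1), so t ≡ 8·1 = 8 ≡ 8 (mod 11).
    Then x = 91 + 117·8 = 1027, valid modulo lcm(117, 11) = 1287: x ≡ 1027 (mod 1287).
  Combine with x ≡ 0 (mod 5); new modulus lcm = 6435.
    Write x = 1027 + 1287·t and substitute into x ≡ 0 (mod 5): 1287·t ≡ 0 − 1027 = -1027 (mod 5).
    Reduce coefficients mod 5: 2·t ≡ 3 (mod 5).
    The inverse of 2 mod 5 is 3 (since 2·3 = 6 = 1·5 + 1), so t ≡ 3·3 = 9 ≡ 4 (mod 5).
    Then x = 1027 + 1287·4 = 6175, valid modulo lcm(1287, 5) = 6435: x ≡ 6175 (mod 6435).
Verify against each original: 6175 mod 9 = 1, 6175 mod 13 = 0, 6175 mod 11 = 4, 6175 mod 5 = 0.

x ≡ 6175 (mod 6435).


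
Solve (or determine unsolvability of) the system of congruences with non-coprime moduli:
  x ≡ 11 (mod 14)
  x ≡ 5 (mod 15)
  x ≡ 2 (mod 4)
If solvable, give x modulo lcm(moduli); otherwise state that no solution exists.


Moduli 14, 15, 4 are not pairwise coprime, so CRT works modulo lcm(m_i) when all pairwise compatibility conditions hold.
Pairwise compatibility: gcd(m_i, m_j) must divide a_i - a_j for every pair.
Merge one congruence at a time:
  Start: x ≡ 11 (mod 14).
  Combine with x ≡ 5 (mod 15): gcd(14, 15) = 1; 5 - 11 = -6, which IS divisible by 1, so compatible.
    Write x = 11 + 14·t and substitute into x ≡ 5 (mod 15): 14·t ≡ 5 − 11 = -6 (mod 15).
    Reduce coefficients mod 15: 14·t ≡ 9 (mod 15).
    The inverse of 14 mod 15 is 14 (since 14·14 = 196 = 13·15 + 1), so t ≡ 14·9 = 126 ≡ 6 (mod 15).
    Then x = 11 + 14·6 = 95, valid modulo lcm(14, 15) = 210: x ≡ 95 (mod 210).
  Combine with x ≡ 2 (mod 4): gcd(210, 4) = 2, and 2 - 95 = -93 is NOT divisible by 2.
    ⇒ system is inconsistent (no integer solution).

No solution (the system is inconsistent).


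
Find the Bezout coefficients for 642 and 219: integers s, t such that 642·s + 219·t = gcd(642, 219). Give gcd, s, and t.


Euclidean algorithm on (642, 219) — divide until remainder is 0:
  642 = 2 · 219 + 204
  219 = 1 · 204 + 15
  204 = 13 · 15 + 9
  15 = 1 · 9 + 6
  9 = 1 · 6 + 3
  6 = 2 · 3 + 0
gcd(642, 219) = 3.
Track Bezout coefficients alongside the remainders: start with r₀ = 642 = a·1 + b·0 (s = 1, t = 0) and r₁ = 219 = a·0 + b·1 (s = 0, t = 1); each new remainder r_{k+1} = r_{k-1} − q_k·r_k inherits s_{k+1} = s_{k-1} − q_k·s_k, t_{k+1} = t_{k-1} − q_k·t_k, so r_k = a·s_k + b·t_k at every step:
  q = 2: r = 204, s = 1 − 2·0 = 1, t = 0 − 2·1 = -2  (check: 642·1 + 219·(-2) = 204)
  q = 1: r = 15, s = 0 − 1·1 = -1, t = 1 − 1·(-2) = 3  (check: 642·(-1) + 219·3 = 15)
  q = 13: r = 9, s = 1 − 13·(-1) = 14, t = -2 − 13·3 = -41  (check: 642·14 + 219·(-41) = 9)
  q = 1: r = 6, s = -1 − 1·14 = -15, t = 3 − 1·(-41) = 44  (check: 642·(-15) + 219·44 = 6)
  q = 1: r = 3, s = 14 − 1·(-15) = 29, t = -41 − 1·44 = -85  (check: 642·29 + 219·(-85) = 3)
The row with r = 3 (the gcd) gives the Bezout coefficients s = 29, t = -85.
Result: 642 · (29) + 219 · (-85) = 3.

gcd(642, 219) = 3; s = 29, t = -85 (check: 642·29 + 219·(-85) = 3).


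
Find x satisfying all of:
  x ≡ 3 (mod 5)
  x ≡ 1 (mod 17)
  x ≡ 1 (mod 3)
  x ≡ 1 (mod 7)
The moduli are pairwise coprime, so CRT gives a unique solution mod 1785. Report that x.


Product of moduli M = 5 · 17 · 3 · 7 = 1785.
Merge one congruence at a time:
  Start: x ≡ 3 (mod 5).
  Combine with x ≡ 1 (mod 17); new modulus lcm = 85.
    Write x = 3 + 5·t and substitute into x ≡ 1 (mod 17): 5·t ≡ 1 − 3 = -2 (mod 17).
    Reduce coefficients mod 17: 5·t ≡ 15 (mod 17).
    The inverse of 5 mod 17 is 7 (since 5·7 = 35 = 2·17 + 1), so t ≡ 7·15 = 105 ≡ 3 (mod 17).
    Then x = 3 + 5·3 = 18, valid modulo lcm(5, 17) = 85: x ≡ 18 (mod 85).
  Combine with x ≡ 1 (mod 3); new modulus lcm = 255.
    Write x = 18 + 85·t and substitute into x ≡ 1 (mod 3): 85·t ≡ 1 − 18 = -17 (mod 3).
    Reduce coefficients mod 3: 1·t ≡ 1 (mod 3).
    So t ≡ 1 (mod 3).
    Then x = 18 + 85·1 = 103, valid modulo lcm(85, 3) = 255: x ≡ 103 (mod 255).
  Combine with x ≡ 1 (mod 7); new modulus lcm = 1785.
    Write x = 103 + 255·t and substitute into x ≡ 1 (mod 7): 255·t ≡ 1 − 103 = -102 (mod 7).
    Reduce coefficients mod 7: 3·t ≡ 3 (mod 7).
    The inverse of 3 mod 7 is 5 (since 3·5 = 15 = 2·7 + 1), so t ≡ 5·3 = 15 ≡ 1 (mod 7).
    Then x = 103 + 255·1 = 358, valid modulo lcm(255, 7) = 1785: x ≡ 358 (mod 1785).
Verify against each original: 358 mod 5 = 3, 358 mod 17 = 1, 358 mod 3 = 1, 358 mod 7 = 1.

x ≡ 358 (mod 1785).


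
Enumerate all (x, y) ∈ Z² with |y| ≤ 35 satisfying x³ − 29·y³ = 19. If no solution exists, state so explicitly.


The equation is x³ - 29y³ = 19. For fixed y, x³ = 29·y³ + 19, so a solution requires the RHS to be a perfect cube.
Strategy: iterate y from -35 to 35, compute RHS = 29·y³ + 19, and check whether it is a (positive or negative) perfect cube.
Check small values of y:
  y = 0: RHS = 19 is not a perfect cube.
  y = 1: RHS = 48 is not a perfect cube.
  y = -1: RHS = -10 is not a perfect cube.
  y = 2: RHS = 251 is not a perfect cube.
  y = -2: RHS = -213 is not a perfect cube.
  y = 3: RHS = 802 is not a perfect cube.
  y = -3: RHS = -764 is not a perfect cube.
Continuing the search up to |y| = 35 finds no solutions either.
No (x, y) in the scanned range satisfies the equation.

No integer solutions with |y| ≤ 35.


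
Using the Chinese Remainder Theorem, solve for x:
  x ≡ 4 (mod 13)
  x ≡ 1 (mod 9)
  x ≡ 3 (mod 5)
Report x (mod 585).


Moduli 13, 9, 5 are pairwise coprime; by CRT there is a unique solution modulo M = 13 · 9 · 5 = 585.
Solve pairwise, accumulating the modulus:
  Start with x ≡ 4 (mod 13).
  Combine with x ≡ 1 (mod 9): since gcd(13, 9) = 1, we get a unique residue mod 117.
    Write x = 4 + 13·t and substitute into x ≡ 1 (mod 9): 13·t ≡ 1 − 4 = -3 (mod 9).
    Reduce coefficients mod 9: 4·t ≡ 6 (mod 9).
    The inverse of 4 mod 9 is 7 (since 4·7 = 28 = 3·9 + 1), so t ≡ 7·6 = 42 ≡ 6 (mod 9).
    Then x = 4 + 13·6 = 82, valid modulo lcm(13, 9) = 117: x ≡ 82 (mod 117).
  Combine with x ≡ 3 (mod 5): since gcd(117, 5) = 1, we get a unique residue mod 585.
    Write x = 82 + 117·t and substitute into x ≡ 3 (mod 5): 117·t ≡ 3 − 82 = -79 (mod 5).
    Reduce coefficients mod 5: 2·t ≡ 1 (mod 5).
    The inverse of 2 mod 5 is 3 (since 2·3 = 6 = 1·5 + 1), so t ≡ 3·1 = 3 ≡ 3 (mod 5).
    Then x = 82 + 117·3 = 433, valid modulo lcm(117, 5) = 585: x ≡ 433 (mod 585).
Verify: 433 mod 13 = 4 ✓, 433 mod 9 = 1 ✓, 433 mod 5 = 3 ✓.

x ≡ 433 (mod 585).


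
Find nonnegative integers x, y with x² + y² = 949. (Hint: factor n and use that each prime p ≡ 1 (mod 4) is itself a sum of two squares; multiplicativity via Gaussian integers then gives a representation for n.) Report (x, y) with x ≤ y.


Step 1: Factor n = 949 = 13 · 73.
Step 2: Check the mod-4 condition on each prime factor: 13 ≡ 1 (mod 4), exponent 1; 73 ≡ 1 (mod 4), exponent 1.
All primes ≡ 3 (mod 4) appear to even exponent (or don't appear), so by the two-squares theorem n IS expressible as a sum of two squares.
Step 3: Build a representation. Here n = 13 · 73 is a product of primes ≡ 1 (mod 4). Each prime p ≡ 1 (mod 4) is itself a sum of two squares; find a² by testing p − a² for a perfect square:
  13: 13 − 1² = 12, 13 − 2² = 9 = 3² ⇒ 13 = 2² + 3².
  73: 73 − 1² = 72, 73 − 2² = 69, 73 − 3² = 64 = 8² ⇒ 73 = 3² + 8².
  Combine using the Brahmagupta–Fibonacci identity (a² + b²)(c² + d²) = (ac − bd)² + (ad + bc)² = (ac + bd)² + (ad − bc)²:
  13 · 73 = 949: from (2² + 3²)(3² + 8²), take (2·3 − 3·8, 2·8 + 3·3) = (6 − 24, 16 + 9) = (-18, 25); dropping signs (only squares matter) gives (18, 25); check 18² + 25² = 324 + 625 = 949 ✓.
Step 4: Order so x ≤ y and verify: 18² + 25² = 324 + 625 = 949 = n. ✓

n = 949 = 18² + 25² (one valid representation with x ≤ y).


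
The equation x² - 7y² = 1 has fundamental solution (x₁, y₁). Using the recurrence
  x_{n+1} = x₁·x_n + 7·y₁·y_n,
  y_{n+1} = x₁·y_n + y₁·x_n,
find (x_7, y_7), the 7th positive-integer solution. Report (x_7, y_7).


Step 1: Find the fundamental solution (x₁, y₁) of x² - 7y² = 1.
  Expand √7 as a continued fraction. a₀ = ⌊√7⌋ = 2; iterate m_{k+1} = d_k·a_k − m_k, d_{k+1} = (7 − m_{k+1}²)/d_k, a_{k+1} = ⌊(a₀ + m_{k+1})/d_{k+1}⌋ (starting m₀ = 0, d₀ = 1), with convergents p_k = a_k·p_{k-1} + p_{k-2}, q_k = a_k·q_{k-1} + q_{k-2} (p₋₁ = 1, q₋₁ = 0):
  k = 0: a₀ = 2; p₀/q₀ = 2/1; p₀² − 7·q₀² = 4 − 7 = -3.
  k = 1: m = 2, d = 3, a = ⌊(2 + 2)/3⌋ = 1; p/q = (1·2 + 1)/(1·1 + 0) = 3/1; p² − 7·q² = 9 − 7 = 2.
  k = 2: m = 1, d = 2, a = ⌊(2 + 1)/2⌋ = 1; p/q = (1·3 + 2)/(1·1 + 1) = 5/2; p² − 7·q² = 25 − 28 = -3.
  k = 3: m = 1, d = 3, a = ⌊(2 + 1)/3⌋ = 1; p/q = (1·5 + 3)/(1·2 + 1) = 8/3; p² − 7·q² = 64 − 63 = 1.
  The first convergent with p² − 7·q² = 1 gives the fundamental solution (x₁, y₁) = (8, 3).
Step 2: Apply the recurrence (x_{n+1}, y_{n+1}) = (x₁x_n + 7y₁y_n, x₁y_n + y₁x_n) repeatedly.
  From (x_1, y_1) = (8, 3): x_2 = 8·8 + 7·3·3 = 127; y_2 = 8·3 + 3·8 = 48.
  From (x_2, y_2) = (127, 48): x_3 = 8·127 + 7·3·48 = 2024; y_3 = 8·48 + 3·127 = 765.
  From (x_3, y_3) = (2024, 765): x_4 = 8·2024 + 7·3·765 = 32257; y_4 = 8·765 + 3·2024 = 12192.
  From (x_4, y_4) = (32257, 12192): x_5 = 8·32257 + 7·3·12192 = 514088; y_5 = 8·12192 + 3·32257 = 194307.
  From (x_5, y_5) = (514088, 194307): x_6 = 8·514088 + 7·3·194307 = 8193151; y_6 = 8·194307 + 3·514088 = 3096720.
  From (x_6, y_6) = (8193151, 3096720): x_7 = 8·8193151 + 7·3·3096720 = 130576328; y_7 = 8·3096720 + 3·8193151 = 49353213.
Step 3: Verify x_7² - 7·y_7² = 17050177433963584 - 17050177433963583 = 1 (should be 1). ✓

(x_1, y_1) = (8, 3); (x_7, y_7) = (130576328, 49353213).


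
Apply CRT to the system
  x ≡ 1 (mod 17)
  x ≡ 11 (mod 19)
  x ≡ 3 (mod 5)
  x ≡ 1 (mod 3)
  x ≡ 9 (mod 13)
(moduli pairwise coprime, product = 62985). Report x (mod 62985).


Product of moduli M = 17 · 19 · 5 · 3 · 13 = 62985.
Merge one congruence at a time:
  Start: x ≡ 1 (mod 17).
  Combine with x ≡ 11 (mod 19); new modulus lcm = 323.
    Write x = 1 + 17·t and substitute into x ≡ 11 (mod 19): 17·t ≡ 11 − 1 = 10 (mod 19).
    The inverse of 17 mod 19 is 9 (since 17·9 = 153 = 8·19 + 1), so t ≡ 9·10 = 90 ≡ 14 (mod 19).
    Then x = 1 + 17·14 = 239, valid modulo lcm(17, 19) = 323: x ≡ 239 (mod 323).
  Combine with x ≡ 3 (mod 5); new modulus lcm = 1615.
    Write x = 239 + 323·t and substitute into x ≡ 3 (mod 5): 323·t ≡ 3 − 239 = -236 (mod 5).
    Reduce coefficients mod 5: 3·t ≡ 4 (mod 5).
    The inverse of 3 mod 5 is 2 (since 3·2 = 6 = 1·5 + 1), so t ≡ 2·4 = 8 ≡ 3 (mod 5).
    Then x = 239 + 323·3 = 1208, valid modulo lcm(323, 5) = 1615: x ≡ 1208 (mod 1615).
  Combine with x ≡ 1 (mod 3); new modulus lcm = 4845.
    Write x = 1208 + 1615·t and substitute into x ≡ 1 (mod 3): 1615·t ≡ 1 − 1208 = -1207 (mod 3).
    Reduce coefficients mod 3: 1·t ≡ 2 (mod 3).
    So t ≡ 2 (mod 3).
    Then x = 1208 + 1615·2 = 4438, valid modulo lcm(1615, 3) = 4845: x ≡ 4438 (mod 4845).
  Combine with x ≡ 9 (mod 13); new modulus lcm = 62985.
    Write x = 4438 + 4845·t and substitute into x ≡ 9 (mod 13): 4845·t ≡ 9 − 4438 = -4429 (mod 13).
    Reduce coefficients mod 13: 9·t ≡ 4 (mod 13).
    The inverse of 9 mod 13 is 3 (since 9·3 = 27 = 2·13 + 1), so t ≡ 3·4 = 12 ≡ 12 (mod 13).
    Then x = 4438 + 4845·12 = 62578, valid modulo lcm(4845, 13) = 62985: x ≡ 62578 (mod 62985).
Verify against each original: 62578 mod 17 = 1, 62578 mod 19 = 11, 62578 mod 5 = 3, 62578 mod 3 = 1, 62578 mod 13 = 9.

x ≡ 62578 (mod 62985).


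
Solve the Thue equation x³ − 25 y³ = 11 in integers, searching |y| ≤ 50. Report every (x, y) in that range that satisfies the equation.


The equation is x³ - 25y³ = 11. For fixed y, x³ = 25·y³ + 11, so a solution requires the RHS to be a perfect cube.
Strategy: iterate y from -50 to 50, compute RHS = 25·y³ + 11, and check whether it is a (positive or negative) perfect cube.
Check small values of y:
  y = 0: RHS = 11 is not a perfect cube.
  y = 1: RHS = 36 is not a perfect cube.
  y = -1: RHS = -14 is not a perfect cube.
  y = 2: RHS = 211 is not a perfect cube.
  y = -2: RHS = -189 is not a perfect cube.
  y = 3: RHS = 686 is not a perfect cube.
  y = -3: RHS = -664 is not a perfect cube.
Continuing the search up to |y| = 50 finds no solutions either.
No (x, y) in the scanned range satisfies the equation.

No integer solutions with |y| ≤ 50.


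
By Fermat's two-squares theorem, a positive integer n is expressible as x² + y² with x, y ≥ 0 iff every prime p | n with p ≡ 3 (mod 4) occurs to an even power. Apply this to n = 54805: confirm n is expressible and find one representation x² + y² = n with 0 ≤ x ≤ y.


Step 1: Factor n = 54805 = 5 · 97 · 113.
Step 2: Check the mod-4 condition on each prime factor: 5 ≡ 1 (mod 4), exponent 1; 97 ≡ 1 (mod 4), exponent 1; 113 ≡ 1 (mod 4), exponent 1.
All primes ≡ 3 (mod 4) appear to even exponent (or don't appear), so by the two-squares theorem n IS expressible as a sum of two squares.
Step 3: Build a representation. Here n = 5 · 97 · 113 is a product of primes ≡ 1 (mod 4). Each prime p ≡ 1 (mod 4) is itself a sum of two squares; find a² by testing p − a² for a perfect square:
  5: 5 − 1² = 4 = 2² ⇒ 5 = 1² + 2².
  97: 97 − 1² = 96, 97 − 2² = 93, 97 − 3² = 88, 97 − 4² = 81 = 9² ⇒ 97 = 4² + 9².
  113: 113 − 1² = 112, 113 − 2² = 109, 113 − 3² = 104, 113 − 4² = 97, 113 − 5² = 88, 113 − 6² = 77, 113 − 7² = 64 = 8² ⇒ 113 = 7² + 8².
  Combine using the Brahmagupta–Fibonacci identity (a² + b²)(c² + d²) = (ac − bd)² + (ad + bc)² = (ac + bd)² + (ad − bc)²:
  5 · 97 = 485: from (1² + 2²)(4² + 9²), take (1·4 − 2·9, 1·9 + 2·4) = (4 − 18, 9 + 8) = (-14, 17); dropping signs (only squares matter) gives (14, 17); check 14² + 17² = 196 + 289 = 485 ✓.
  485 · 113 = 54805: from (14² + 17²)(7² + 8²), take (14·7 − 17·8, 14·8 + 17·7) = (98 − 136, 112 + 119) = (-38, 231); dropping signs (only squares matter) gives (38, 231); check 38² + 231² = 1444 + 53361 = 54805 ✓.
Step 4: Order so x ≤ y and verify: 38² + 231² = 1444 + 53361 = 54805 = n. ✓

n = 54805 = 38² + 231² (one valid representation with x ≤ y).


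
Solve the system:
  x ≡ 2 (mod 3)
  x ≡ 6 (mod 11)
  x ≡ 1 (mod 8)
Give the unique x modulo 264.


Moduli 3, 11, 8 are pairwise coprime; by CRT there is a unique solution modulo M = 3 · 11 · 8 = 264.
Solve pairwise, accumulating the modulus:
  Start with x ≡ 2 (mod 3).
  Combine with x ≡ 6 (mod 11): since gcd(3, 11) = 1, we get a unique residue mod 33.
    Write x = 2 + 3·t and substitute into x ≡ 6 (mod 11): 3·t ≡ 6 − 2 = 4 (mod 11).
    The inverse of 3 mod 11 is 4 (since 3·4 = 12 = 1·11 + 1), so t ≡ 4·4 = 16 ≡ 5 (mod 11).
    Then x = 2 + 3·5 = 17, valid modulo lcm(3, 11) = 33: x ≡ 17 (mod 33).
  Combine with x ≡ 1 (mod 8): since gcd(33, 8) = 1, we get a unique residue mod 264.
    Write x = 17 + 33·t and substitute into x ≡ 1 (mod 8): 33·t ≡ 1 − 17 = -16 (mod 8).
    Reduce coefficients mod 8: 1·t ≡ 0 (mod 8).
    So t ≡ 0 (mod 8).
    Then x = 17 + 33·0 = 17, valid modulo lcm(33, 8) = 264: x ≡ 17 (mod 264).
Verify: 17 mod 3 = 2 ✓, 17 mod 11 = 6 ✓, 17 mod 8 = 1 ✓.

x ≡ 17 (mod 264).
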